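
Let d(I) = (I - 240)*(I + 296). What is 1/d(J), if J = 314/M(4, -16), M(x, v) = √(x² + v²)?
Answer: -326812828/23093062107089 - 1195712*√17/23093062107089 ≈ -1.4365e-5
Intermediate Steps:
M(x, v) = √(v² + x²)
J = 157*√17/34 (J = 314/(√((-16)² + 4²)) = 314/(√(256 + 16)) = 314/(√272) = 314/((4*√17)) = 314*(√17/68) = 157*√17/34 ≈ 19.039)
d(I) = (-240 + I)*(296 + I)
1/d(J) = 1/(-71040 + (157*√17/34)² + 56*(157*√17/34)) = 1/(-71040 + 24649/68 + 4396*√17/17) = 1/(-4806071/68 + 4396*√17/17)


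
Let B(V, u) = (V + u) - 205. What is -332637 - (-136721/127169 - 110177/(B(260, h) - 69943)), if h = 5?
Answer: -2956133251920869/8886951227 ≈ -3.3264e+5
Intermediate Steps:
B(V, u) = -205 + V + u
-332637 - (-136721/127169 - 110177/(B(260, h) - 69943)) = -332637 - (-136721/127169 - 110177/((-205 + 260 + 5) - 69943)) = -332637 - (-136721*1/127169 - 110177/(60 - 69943)) = -332637 - (-136721/127169 - 110177/(-69883)) = -332637 - (-136721/127169 - 110177*(-1/69883)) = -332637 - (-136721/127169 + 110177/69883) = -332637 - 1*4456625270/8886951227 = -332637 - 4456625270/8886951227 = -2956133251920869/8886951227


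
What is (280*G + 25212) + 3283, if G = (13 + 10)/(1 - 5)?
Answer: 26885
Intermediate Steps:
G = -23/4 (G = 23/(-4) = 23*(-1/4) = -23/4 ≈ -5.7500)
(280*G + 25212) + 3283 = (280*(-23/4) + 25212) + 3283 = (-1610 + 25212) + 3283 = 23602 + 3283 = 26885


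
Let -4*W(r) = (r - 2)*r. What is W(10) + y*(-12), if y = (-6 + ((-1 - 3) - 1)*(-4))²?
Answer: -2372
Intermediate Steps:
W(r) = -r*(-2 + r)/4 (W(r) = -(r - 2)*r/4 = -(-2 + r)*r/4 = -r*(-2 + r)/4)
y = 196 (y = (-6 + (-4 - 1)*(-4))² = (-6 - 5*(-4))² = (-6 + 20)² = 14² = 196)
W(10) + y*(-12) = (¼)*10*(2 - 1*10) + 196*(-12) = (¼)*10*(2 - 10) - 2352 = (¼)*10*(-8) - 2352 = -20 - 2352 = -2372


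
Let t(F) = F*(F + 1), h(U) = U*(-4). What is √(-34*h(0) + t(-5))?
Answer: 2*√5 ≈ 4.4721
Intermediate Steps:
h(U) = -4*U
t(F) = F*(1 + F)
√(-34*h(0) + t(-5)) = √(-(-136)*0 - 5*(1 - 5)) = √(-34*0 - 5*(-4)) = √(0 + 20) = √20 = 2*√5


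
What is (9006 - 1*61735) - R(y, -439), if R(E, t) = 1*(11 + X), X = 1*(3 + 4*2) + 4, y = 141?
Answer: -52755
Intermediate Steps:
X = 15 (X = 1*(3 + 8) + 4 = 1*11 + 4 = 11 + 4 = 15)
R(E, t) = 26 (R(E, t) = 1*(11 + 15) = 1*26 = 26)
(9006 - 1*61735) - R(y, -439) = (9006 - 1*61735) - 1*26 = (9006 - 61735) - 26 = -52729 - 26 = -52755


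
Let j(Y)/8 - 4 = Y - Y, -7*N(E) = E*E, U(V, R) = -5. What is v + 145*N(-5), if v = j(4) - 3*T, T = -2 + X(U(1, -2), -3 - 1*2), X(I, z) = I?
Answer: -3254/7 ≈ -464.86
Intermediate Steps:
N(E) = -E²/7 (N(E) = -E*E/7 = -E²/7)
j(Y) = 32 (j(Y) = 32 + 8*(Y - Y) = 32 + 8*0 = 32 + 0 = 32)
T = -7 (T = -2 - 5 = -7)
v = 53 (v = 32 - 3*(-7) = 32 + 21 = 53)
v + 145*N(-5) = 53 + 145*(-⅐*(-5)²) = 53 + 145*(-⅐*25) = 53 + 145*(-25/7) = 53 - 3625/7 = -3254/7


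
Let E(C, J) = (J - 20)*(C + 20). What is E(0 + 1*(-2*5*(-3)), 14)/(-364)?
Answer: 75/91 ≈ 0.82418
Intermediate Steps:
E(C, J) = (-20 + J)*(20 + C)
E(0 + 1*(-2*5*(-3)), 14)/(-364) = (-400 - 20*(0 + 1*(-2*5*(-3))) + 20*14 + (0 + 1*(-2*5*(-3)))*14)/(-364) = -(-400 - 20*(0 + 1*(-10*(-3))) + 280 + (0 + 1*(-10*(-3)))*14)/364 = -(-400 - 20*(0 + 1*30) + 280 + (0 + 1*30)*14)/364 = -(-400 - 20*(0 + 30) + 280 + (0 + 30)*14)/364 = -(-400 - 20*30 + 280 + 30*14)/364 = -(-400 - 600 + 280 + 420)/364 = -1/364*(-300) = 75/91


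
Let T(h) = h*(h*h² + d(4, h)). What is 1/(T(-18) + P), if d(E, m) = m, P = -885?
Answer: 1/104415 ≈ 9.5772e-6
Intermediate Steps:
T(h) = h*(h + h³) (T(h) = h*(h*h² + h) = h*(h³ + h) = h*(h + h³))
1/(T(-18) + P) = 1/(((-18)² + (-18)⁴) - 885) = 1/((324 + 104976) - 885) = 1/(105300 - 885) = 1/104415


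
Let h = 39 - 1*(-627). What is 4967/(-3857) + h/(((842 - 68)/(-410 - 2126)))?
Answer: -362123605/165851 ≈ -2183.4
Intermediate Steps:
h = 666 (h = 39 + 627 = 666)
4967/(-3857) + h/(((842 - 68)/(-410 - 2126))) = 4967/(-3857) + 666/(((842 - 68)/(-410 - 2126))) = 4967*(-1/3857) + 666/((774/(-2536))) = -4967/3857 + 666/((774*(-1/2536))) = -4967/3857 + 666/(-387/1268) = -4967/3857 + 666*(-1268/387) = -4967/3857 - 93832/43 = -362123605/165851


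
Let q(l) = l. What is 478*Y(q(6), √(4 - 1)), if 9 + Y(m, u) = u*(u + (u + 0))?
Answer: -1434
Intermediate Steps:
Y(m, u) = -9 + 2*u² (Y(m, u) = -9 + u*(u + (u + 0)) = -9 + u*(u + u) = -9 + u*(2*u) = -9 + 2*u²)
478*Y(q(6), √(4 - 1)) = 478*(-9 + 2*(√(4 - 1))²) = 478*(-9 + 2*(√3)²) = 478*(-9 + 2*3) = 478*(-9 + 6) = 478*(-3) = -1434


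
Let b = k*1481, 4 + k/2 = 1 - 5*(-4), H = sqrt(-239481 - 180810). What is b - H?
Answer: 50354 - 3*I*sqrt(46699) ≈ 50354.0 - 648.3*I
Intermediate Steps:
H = 3*I*sqrt(46699) (H = sqrt(-420291) = 3*I*sqrt(46699) ≈ 648.3*I)
k = 34 (k = -8 + 2*(1 - 5*(-4)) = -8 + 2*(1 + 20) = -8 + 2*21 = -8 + 42 = 34)
b = 50354 (b = 34*1481 = 50354)
b - H = 50354 - 3*I*sqrt(46699)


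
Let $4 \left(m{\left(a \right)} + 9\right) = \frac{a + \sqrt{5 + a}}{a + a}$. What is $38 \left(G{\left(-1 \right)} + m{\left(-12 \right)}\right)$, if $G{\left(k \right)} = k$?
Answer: $- \frac{1501}{4} - \frac{19 i \sqrt{7}}{48} \approx -375.25 - 1.0473 i$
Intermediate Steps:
$m{\left(a \right)} = -9 + \frac{a + \sqrt{5 + a}}{8 a}$ ($m{\left(a \right)} = -9 + \frac{\left(a + \sqrt{5 + a}\right) \frac{1}{a + a}}{4} = -9 + \frac{\left(a + \sqrt{5 + a}\right) \frac{1}{2 a}}{4} = -9 + \frac{\frac{1}{2} \frac{1}{a} \left(a + \sqrt{5 + a}\right)}{4} = -9 + \frac{a + \sqrt{5 + a}}{8 a}$)
$38 \left(G{\left(-1 \right)} + m{\left(-12 \right)}\right) = 38 \left(-1 + \frac{\sqrt{5 - 12} - -852}{8 \left(-12\right)}\right) = 38 \left(-1 + \frac{1}{8} \left(- \frac{1}{12}\right) \left(\sqrt{-7} + 852\right)\right) = 38 \left(-1 + \frac{1}{8} \left(- \frac{1}{12}\right) \left(i \sqrt{7} + 852\right)\right) = 38 \left(-1 + \frac{1}{8} \left(- \frac{1}{12}\right) \left(852 + i \sqrt{7}\right)\right) = 38 \left(-1 - \left(\frac{71}{8} + \frac{i \sqrt{7}}{96}\right)\right) = 38 \left(- \frac{79}{8} - \frac{i \sqrt{7}}{96}\right) = - \frac{1501}{4} - \frac{19 i \sqrt{7}}{48}$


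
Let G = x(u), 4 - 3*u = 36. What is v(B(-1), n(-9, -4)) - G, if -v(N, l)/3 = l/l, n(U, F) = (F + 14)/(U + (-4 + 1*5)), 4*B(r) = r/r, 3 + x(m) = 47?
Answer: -47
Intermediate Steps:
u = -32/3 (u = 4/3 - ⅓*36 = 4/3 - 12 = -32/3 ≈ -10.667)
x(m) = 44 (x(m) = -3 + 47 = 44)
B(r) = ¼ (B(r) = (r/r)/4 = (¼)*1 = ¼)
n(U, F) = (14 + F)/(1 + U) (n(U, F) = (14 + F)/(U + (-4 + 5)) = (14 + F)/(U + 1) = (14 + F)/(1 + U))
v(N, l) = -3 (v(N, l) = -3*l/l = -3*1 = -3)
G = 44
v(B(-1), n(-9, -4)) - G = -3 - 1*44 = -3 - 44 = -47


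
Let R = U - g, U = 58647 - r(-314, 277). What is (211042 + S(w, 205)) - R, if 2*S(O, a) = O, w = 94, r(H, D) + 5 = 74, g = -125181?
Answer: 27330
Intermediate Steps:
r(H, D) = 69 (r(H, D) = -5 + 74 = 69)
U = 58578 (U = 58647 - 1*69 = 58647 - 69 = 58578)
S(O, a) = O/2
R = 183759 (R = 58578 - 1*(-125181) = 58578 + 125181 = 183759)
(211042 + S(w, 205)) - R = (211042 + (½)*94) - 1*183759 = (211042 + 47) - 183759 = 211089 - 183759 = 27330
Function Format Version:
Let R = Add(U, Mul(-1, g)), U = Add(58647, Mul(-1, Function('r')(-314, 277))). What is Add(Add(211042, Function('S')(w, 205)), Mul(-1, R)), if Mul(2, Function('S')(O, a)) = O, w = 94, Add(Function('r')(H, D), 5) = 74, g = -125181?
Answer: 27330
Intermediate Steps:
Function('r')(H, D) = 69 (Function('r')(H, D) = Add(-5, 74) = 69)
U = 58578 (U = Add(58647, Mul(-1, 69)) = Add(58647, -69) = 58578)
Function('S')(O, a) = Mul(Rational(1, 2), O)
R = 183759 (R = Add(58578, Mul(-1, -125181)) = Add(58578, 125181) = 183759)
Add(Add(211042, Function('S')(w, 205)), Mul(-1, R)) = Add(Add(211042, Mul(Rational(1, 2), 94)), Mul(-1, 183759)) = Add(Add(211042, 47), -183759) = Add(211089, -183759) = 27330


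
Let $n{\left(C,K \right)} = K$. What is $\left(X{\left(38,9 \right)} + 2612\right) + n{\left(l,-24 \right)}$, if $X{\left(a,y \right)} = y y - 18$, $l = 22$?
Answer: $2651$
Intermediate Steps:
$X{\left(a,y \right)} = -18 + y^{2}$ ($X{\left(a,y \right)} = y^{2} - 18 = -18 + y^{2}$)
$\left(X{\left(38,9 \right)} + 2612\right) + n{\left(l,-24 \right)} = \left(\left(-18 + 9^{2}\right) + 2612\right) - 24 = \left(\left(-18 + 81\right) + 2612\right) - 24 = \left(63 + 2612\right) - 24 = 2675 - 24 = 2651$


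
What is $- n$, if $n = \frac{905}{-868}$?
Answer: $\frac{905}{868} \approx 1.0426$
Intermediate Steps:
$n = - \frac{905}{868}$ ($n = 905 \left(- \frac{1}{868}\right) = - \frac{905}{868} \approx -1.0426$)
$- n = \left(-1\right) \left(- \frac{905}{868}\right) = \frac{905}{868}$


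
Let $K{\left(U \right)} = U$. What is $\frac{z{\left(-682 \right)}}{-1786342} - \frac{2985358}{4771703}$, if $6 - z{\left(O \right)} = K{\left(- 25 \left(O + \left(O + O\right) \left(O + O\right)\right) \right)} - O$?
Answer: $- \frac{113595822895129}{4261946740213} \approx -26.654$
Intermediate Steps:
$z{\left(O \right)} = 6 + 26 O + 100 O^{2}$ ($z{\left(O \right)} = 6 - \left(- 25 \left(O + \left(O + O\right) \left(O + O\right)\right) - O\right) = 6 - \left(- 25 \left(O + 2 O 2 O\right) - O\right) = 6 - \left(- 25 \left(O + 4 O^{2}\right) - O\right) = 6 - \left(\left(- 100 O^{2} - 25 O\right) - O\right) = 6 - \left(- 100 O^{2} - 26 O\right) = 6 + \left(26 O + 100 O^{2}\right) = 6 + 26 O + 100 O^{2}$)
$\frac{z{\left(-682 \right)}}{-1786342} - \frac{2985358}{4771703} = \frac{6 + 26 \left(-682\right) + 100 \left(-682\right)^{2}}{-1786342} - \frac{2985358}{4771703} = \left(6 - 17732 + 100 \cdot 465124\right) \left(- \frac{1}{1786342}\right) - \frac{2985358}{4771703} = \left(6 - 17732 + 46512400\right) \left(- \frac{1}{1786342}\right) - \frac{2985358}{4771703} = 46494674 \left(- \frac{1}{1786342}\right) - \frac{2985358}{4771703} = - \frac{23247337}{893171} - \frac{2985358}{4771703} = - \frac{113595822895129}{4261946740213}$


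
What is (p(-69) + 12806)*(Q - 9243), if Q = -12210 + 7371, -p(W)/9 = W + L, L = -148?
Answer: -207836238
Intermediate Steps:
p(W) = 1332 - 9*W (p(W) = -9*(W - 148) = -9*(-148 + W) = 1332 - 9*W)
Q = -4839
(p(-69) + 12806)*(Q - 9243) = ((1332 - 9*(-69)) + 12806)*(-4839 - 9243) = ((1332 + 621) + 12806)*(-14082) = (1953 + 12806)*(-14082) = 14759*(-14082) = -207836238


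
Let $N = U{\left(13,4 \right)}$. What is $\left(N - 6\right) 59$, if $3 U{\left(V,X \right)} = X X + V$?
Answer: $\frac{649}{3} \approx 216.33$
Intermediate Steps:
$U{\left(V,X \right)} = \frac{V}{3} + \frac{X^{2}}{3}$ ($U{\left(V,X \right)} = \frac{X X + V}{3} = \frac{X^{2} + V}{3} = \frac{V + X^{2}}{3} = \frac{V}{3} + \frac{X^{2}}{3}$)
$N = \frac{29}{3}$ ($N = \frac{1}{3} \cdot 13 + \frac{4^{2}}{3} = \frac{13}{3} + \frac{1}{3} \cdot 16 = \frac{13}{3} + \frac{16}{3} = \frac{29}{3} \approx 9.6667$)
$\left(N - 6\right) 59 = \left(\frac{29}{3} - 6\right) 59 = \frac{11}{3} \cdot 59 = \frac{649}{3}$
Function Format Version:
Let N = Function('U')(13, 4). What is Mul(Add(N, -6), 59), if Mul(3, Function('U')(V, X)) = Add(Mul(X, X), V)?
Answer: Rational(649, 3) ≈ 216.33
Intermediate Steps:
Function('U')(V, X) = Add(Mul(Rational(1, 3), V), Mul(Rational(1, 3), Pow(X, 2))) (Function('U')(V, X) = Mul(Rational(1, 3), Add(Mul(X, X), V)) = Mul(Rational(1, 3), Add(Pow(X, 2), V)) = Mul(Rational(1, 3), Add(V, Pow(X, 2))) = Add(Mul(Rational(1, 3), V), Mul(Rational(1, 3), Pow(X, 2))))
N = Rational(29, 3) (N = Add(Mul(Rational(1, 3), 13), Mul(Rational(1, 3), Pow(4, 2))) = Add(Rational(13, 3), Mul(Rational(1, 3), 16)) = Add(Rational(13, 3), Rational(16, 3)) = Rational(29, 3) ≈ 9.6667)
Mul(Add(N, -6), 59) = Mul(Add(Rational(29, 3), -6), 59) = Mul(Rational(11, 3), 59) = Rational(649, 3)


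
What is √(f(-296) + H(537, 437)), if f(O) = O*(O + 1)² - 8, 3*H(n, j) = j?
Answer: I*√231833361/3 ≈ 5075.4*I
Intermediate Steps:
H(n, j) = j/3
f(O) = -8 + O*(1 + O)² (f(O) = O*(1 + O)² - 8 = -8 + O*(1 + O)²)
√(f(-296) + H(537, 437)) = √((-8 - 296*(1 - 296)²) + (⅓)*437) = √((-8 - 296*(-295)²) + 437/3) = √((-8 - 296*87025) + 437/3) = √((-8 - 25759400) + 437/3) = √(-25759408 + 437/3) = √(-77277787/3) = I*√231833361/3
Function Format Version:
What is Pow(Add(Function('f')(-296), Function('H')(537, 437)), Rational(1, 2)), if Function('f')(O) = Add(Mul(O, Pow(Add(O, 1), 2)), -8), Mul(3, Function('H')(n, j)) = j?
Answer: Mul(Rational(1, 3), I, Pow(231833361, Rational(1, 2))) ≈ Mul(5075.4, I)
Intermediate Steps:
Function('H')(n, j) = Mul(Rational(1, 3), j)
Function('f')(O) = Add(-8, Mul(O, Pow(Add(1, O), 2))) (Function('f')(O) = Add(Mul(O, Pow(Add(1, O), 2)), -8) = Add(-8, Mul(O, Pow(Add(1, O), 2))))
Pow(Add(Function('f')(-296), Function('H')(537, 437)), Rational(1, 2)) = Pow(Add(Add(-8, Mul(-296, Pow(Add(1, -296), 2))), Mul(Rational(1, 3), 437)), Rational(1, 2)) = Pow(Add(Add(-8, Mul(-296, Pow(-295, 2))), Rational(437, 3)), Rational(1, 2)) = Pow(Add(Add(-8, Mul(-296, 87025)), Rational(437, 3)), Rational(1, 2)) = Pow(Add(Add(-8, -25759400), Rational(437, 3)), Rational(1, 2)) = Pow(Add(-25759408, Rational(437, 3)), Rational(1, 2)) = Pow(Rational(-77277787, 3), Rational(1, 2)) = Mul(Rational(1, 3), I, Pow(231833361, Rational(1, 2)))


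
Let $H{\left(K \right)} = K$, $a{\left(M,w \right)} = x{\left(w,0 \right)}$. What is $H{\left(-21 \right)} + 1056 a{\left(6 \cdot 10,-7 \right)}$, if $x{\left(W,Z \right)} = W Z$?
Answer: $-21$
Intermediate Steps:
$a{\left(M,w \right)} = 0$ ($a{\left(M,w \right)} = w 0 = 0$)
$H{\left(-21 \right)} + 1056 a{\left(6 \cdot 10,-7 \right)} = -21 + 1056 \cdot 0 = -21 + 0 = -21$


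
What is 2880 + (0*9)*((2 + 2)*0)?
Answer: 2880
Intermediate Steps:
2880 + (0*9)*((2 + 2)*0) = 2880 + 0*(4*0) = 2880 + 0*0 = 2880 + 0 = 2880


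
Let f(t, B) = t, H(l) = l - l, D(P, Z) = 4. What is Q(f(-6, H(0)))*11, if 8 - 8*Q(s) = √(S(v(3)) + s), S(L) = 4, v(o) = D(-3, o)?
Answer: 11 - 11*I*√2/8 ≈ 11.0 - 1.9445*I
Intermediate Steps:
v(o) = 4
H(l) = 0
Q(s) = 1 - √(4 + s)/8
Q(f(-6, H(0)))*11 = (1 - √(4 - 6)/8)*11 = (1 - I*√2/8)*11 = 11 - 11*I*√2/8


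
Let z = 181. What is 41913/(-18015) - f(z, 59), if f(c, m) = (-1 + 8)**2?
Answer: -308216/6005 ≈ -51.327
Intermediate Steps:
f(c, m) = 49 (f(c, m) = 7**2 = 49)
41913/(-18015) - f(z, 59) = 41913/(-18015) - 1*49 = 41913*(-1/18015) - 49 = -13971/6005 - 49 = -308216/6005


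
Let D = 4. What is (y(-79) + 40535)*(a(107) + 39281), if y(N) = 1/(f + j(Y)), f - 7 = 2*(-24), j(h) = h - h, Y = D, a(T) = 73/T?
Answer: 6985341272760/4387 ≈ 1.5923e+9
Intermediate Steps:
Y = 4
j(h) = 0
f = -41 (f = 7 + 2*(-24) = 7 - 48 = -41)
y(N) = -1/41 (y(N) = 1/(-41 + 0) = 1/(-41) = -1/41)
(y(-79) + 40535)*(a(107) + 39281) = (-1/41 + 40535)*(73/107 + 39281) = 1661934*(73*(1/107) + 39281)/41 = 1661934*(73/107 + 39281)/41 = (1661934/41)*(4203140/107) = 6985341272760/4387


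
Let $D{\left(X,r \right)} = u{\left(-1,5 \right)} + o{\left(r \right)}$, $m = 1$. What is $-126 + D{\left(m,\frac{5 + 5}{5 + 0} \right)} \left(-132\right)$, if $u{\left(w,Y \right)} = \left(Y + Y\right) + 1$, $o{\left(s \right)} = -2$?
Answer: $-1314$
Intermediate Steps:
$u{\left(w,Y \right)} = 1 + 2 Y$ ($u{\left(w,Y \right)} = 2 Y + 1 = 1 + 2 Y$)
$D{\left(X,r \right)} = 9$ ($D{\left(X,r \right)} = \left(1 + 2 \cdot 5\right) - 2 = \left(1 + 10\right) - 2 = 11 - 2 = 9$)
$-126 + D{\left(m,\frac{5 + 5}{5 + 0} \right)} \left(-132\right) = -126 + 9 \left(-132\right) = -126 - 1188 = -1314$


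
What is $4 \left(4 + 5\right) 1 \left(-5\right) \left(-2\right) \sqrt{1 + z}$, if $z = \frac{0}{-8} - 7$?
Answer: $360 i \sqrt{6} \approx 881.82 i$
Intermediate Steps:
$z = -7$ ($z = 0 \left(- \frac{1}{8}\right) - 7 = 0 - 7 = -7$)
$4 \left(4 + 5\right) 1 \left(-5\right) \left(-2\right) \sqrt{1 + z} = 4 \left(4 + 5\right) 1 \left(-5\right) \left(-2\right) \sqrt{1 - 7} = 4 \cdot 9 \cdot 1 \left(-5\right) \left(-2\right) \sqrt{-6} = 36 \cdot 1 \left(-5\right) \left(-2\right) i \sqrt{6} = 36 \left(-5\right) \left(-2\right) i \sqrt{6} = \left(-180\right) \left(-2\right) i \sqrt{6} = 360 i \sqrt{6}$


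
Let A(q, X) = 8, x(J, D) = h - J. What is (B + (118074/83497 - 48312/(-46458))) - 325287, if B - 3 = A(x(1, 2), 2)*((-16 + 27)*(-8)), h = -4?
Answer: -70251761857974/215505757 ≈ -3.2599e+5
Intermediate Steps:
x(J, D) = -4 - J
B = -701 (B = 3 + 8*((-16 + 27)*(-8)) = 3 + 8*(11*(-8)) = 3 + 8*(-88) = 3 - 704 = -701)
(B + (118074/83497 - 48312/(-46458))) - 325287 = (-701 + (118074/83497 - 48312/(-46458))) - 325287 = (-701 + (118074*(1/83497) - 48312*(-1/46458))) - 325287 = (-701 + (118074/83497 + 2684/2581)) - 325287 = (-701 + 528854942/215505757) - 325287 = -150540680715/215505757 - 325287 = -70251761857974/215505757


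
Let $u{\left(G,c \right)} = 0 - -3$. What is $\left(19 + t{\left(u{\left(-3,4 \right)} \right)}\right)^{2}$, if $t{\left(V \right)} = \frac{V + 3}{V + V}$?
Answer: $400$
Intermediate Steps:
$u{\left(G,c \right)} = 3$ ($u{\left(G,c \right)} = 0 + 3 = 3$)
$t{\left(V \right)} = \frac{3 + V}{2 V}$
$\left(19 + t{\left(u{\left(-3,4 \right)} \right)}\right)^{2} = \left(19 + \frac{3 + 3}{2 \cdot 3}\right)^{2} = \left(19 + \frac{1}{2} \cdot \frac{1}{3} \cdot 6\right)^{2} = \left(19 + 1\right)^{2} = 20^{2} = 400$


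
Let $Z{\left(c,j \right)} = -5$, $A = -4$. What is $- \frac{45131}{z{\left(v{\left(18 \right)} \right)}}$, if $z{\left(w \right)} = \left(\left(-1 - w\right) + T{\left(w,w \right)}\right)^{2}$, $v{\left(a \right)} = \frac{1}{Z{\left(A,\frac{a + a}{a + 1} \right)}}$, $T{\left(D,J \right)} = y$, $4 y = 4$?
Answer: $-1128275$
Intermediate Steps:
$y = 1$ ($y = \frac{1}{4} \cdot 4 = 1$)
$T{\left(D,J \right)} = 1$
$v{\left(a \right)} = - \frac{1}{5}$ ($v{\left(a \right)} = \frac{1}{-5} = - \frac{1}{5}$)
$z{\left(w \right)} = w^{2}$ ($z{\left(w \right)} = \left(\left(-1 - w\right) + 1\right)^{2} = \left(- w\right)^{2} = w^{2}$)
$- \frac{45131}{z{\left(v{\left(18 \right)} \right)}} = - \frac{45131}{\left(- \frac{1}{5}\right)^{2}} = - 45131 \frac{1}{\frac{1}{25}} = \left(-45131\right) 25 = -1128275$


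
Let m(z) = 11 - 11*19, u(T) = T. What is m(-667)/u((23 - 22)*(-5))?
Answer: 198/5 ≈ 39.600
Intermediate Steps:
m(z) = -198 (m(z) = 11 - 209 = -198)
m(-667)/u((23 - 22)*(-5)) = -198*(-1/(5*(23 - 22))) = -198/(1*(-5)) = -198/(-5) = -198*(-⅕) = 198/5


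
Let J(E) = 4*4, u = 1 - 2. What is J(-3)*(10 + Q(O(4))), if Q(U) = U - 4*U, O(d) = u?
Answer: 208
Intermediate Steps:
u = -1
O(d) = -1
Q(U) = -3*U
J(E) = 16
J(-3)*(10 + Q(O(4))) = 16*(10 - 3*(-1)) = 16*(10 + 3) = 16*13 = 208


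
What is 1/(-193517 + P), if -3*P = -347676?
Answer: -1/77625 ≈ -1.2882e-5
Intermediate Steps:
P = 115892 (P = -⅓*(-347676) = 115892)
1/(-193517 + P) = 1/(-193517 + 115892) = 1/(-77625) = -1/77625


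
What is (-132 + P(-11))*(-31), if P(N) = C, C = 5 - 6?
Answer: 4123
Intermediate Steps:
C = -1
P(N) = -1
(-132 + P(-11))*(-31) = (-132 - 1)*(-31) = -133*(-31) = 4123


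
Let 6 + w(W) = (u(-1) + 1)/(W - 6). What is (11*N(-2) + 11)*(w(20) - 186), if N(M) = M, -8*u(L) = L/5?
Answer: 1182269/560 ≈ 2111.2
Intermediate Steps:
u(L) = -L/40 (u(L) = -L/(8*5) = -L/40)
w(W) = -6 + 41/(40*(-6 + W)) (w(W) = -6 + (-1/40*(-1) + 1)/(W - 6) = -6 + (1/40 + 1)/(-6 + W) = -6 + 41/(40*(-6 + W)))
(11*N(-2) + 11)*(w(20) - 186) = (11*(-2) + 11)*((1481 - 240*20)/(40*(-6 + 20)) - 186) = (-22 + 11)*((1/40)*(1481 - 4800)/14 - 186) = -11*((1/40)*(1/14)*(-3319) - 186) = -11*(-3319/560 - 186) = -11*(-107479/560) = 1182269/560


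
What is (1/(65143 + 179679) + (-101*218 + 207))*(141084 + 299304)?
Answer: -1175794704672354/122411 ≈ -9.6053e+9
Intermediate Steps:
(1/(65143 + 179679) + (-101*218 + 207))*(141084 + 299304) = (1/244822 + (-22018 + 207))*440388 = (1/244822 - 21811)*440388 = -5339812641/244822*440388 = -1175794704672354/122411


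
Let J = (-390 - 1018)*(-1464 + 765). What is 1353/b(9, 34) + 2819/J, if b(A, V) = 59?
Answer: 1331778097/58067328 ≈ 22.935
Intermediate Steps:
J = 984192 (J = -1408*(-699) = 984192)
1353/b(9, 34) + 2819/J = 1353/59 + 2819/984192 = 1331778097/58067328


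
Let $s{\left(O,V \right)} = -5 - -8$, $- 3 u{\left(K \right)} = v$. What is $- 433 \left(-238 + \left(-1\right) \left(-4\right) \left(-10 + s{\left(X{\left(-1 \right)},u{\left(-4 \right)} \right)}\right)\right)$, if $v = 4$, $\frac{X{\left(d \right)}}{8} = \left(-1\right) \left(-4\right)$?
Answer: $115178$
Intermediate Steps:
$X{\left(d \right)} = 32$ ($X{\left(d \right)} = 8 \left(\left(-1\right) \left(-4\right)\right) = 8 \cdot 4 = 32$)
$u{\left(K \right)} = - \frac{4}{3}$ ($u{\left(K \right)} = \left(- \frac{1}{3}\right) 4 = - \frac{4}{3}$)
$s{\left(O,V \right)} = 3$ ($s{\left(O,V \right)} = -5 + 8 = 3$)
$- 433 \left(-238 + \left(-1\right) \left(-4\right) \left(-10 + s{\left(X{\left(-1 \right)},u{\left(-4 \right)} \right)}\right)\right) = - 433 \left(-238 + \left(-1\right) \left(-4\right) \left(-10 + 3\right)\right) = - 433 \left(-238 + 4 \left(-7\right)\right) = - 433 \left(-238 - 28\right) = \left(-433\right) \left(-266\right) = 115178$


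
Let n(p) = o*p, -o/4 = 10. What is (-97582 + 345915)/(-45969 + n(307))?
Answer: -248333/58249 ≈ -4.2633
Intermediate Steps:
o = -40 (o = -4*10 = -40)
n(p) = -40*p
(-97582 + 345915)/(-45969 + n(307)) = (-97582 + 345915)/(-45969 - 40*307) = 248333/(-45969 - 12280) = 248333/(-58249) = 248333*(-1/58249) = -248333/58249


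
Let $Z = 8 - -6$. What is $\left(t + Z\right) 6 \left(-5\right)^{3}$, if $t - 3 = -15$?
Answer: $-1500$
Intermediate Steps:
$t = -12$ ($t = 3 - 15 = -12$)
$Z = 14$ ($Z = 8 + 6 = 14$)
$\left(t + Z\right) 6 \left(-5\right)^{3} = \left(-12 + 14\right) 6 \left(-5\right)^{3} = 2 \cdot 6 \left(-125\right) = 2 \left(-750\right) = -1500$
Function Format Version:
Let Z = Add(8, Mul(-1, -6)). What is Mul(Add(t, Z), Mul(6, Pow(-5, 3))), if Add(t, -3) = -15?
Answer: -1500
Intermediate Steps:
t = -12 (t = Add(3, -15) = -12)
Z = 14 (Z = Add(8, 6) = 14)
Mul(Add(t, Z), Mul(6, Pow(-5, 3))) = Mul(Add(-12, 14), Mul(6, Pow(-5, 3))) = Mul(2, Mul(6, -125)) = Mul(2, -750) = -1500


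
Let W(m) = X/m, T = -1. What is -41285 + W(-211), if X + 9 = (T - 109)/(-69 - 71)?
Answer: -121955775/2954 ≈ -41285.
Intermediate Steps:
X = -115/14 (X = -9 + (-1 - 109)/(-69 - 71) = -9 - 110/(-140) = -9 - 110*(-1/140) = -9 + 11/14 = -115/14 ≈ -8.2143)
W(m) = -115/(14*m)
-41285 + W(-211) = -41285 - 115/14/(-211) = -41285 - 115/14*(-1/211) = -41285 + 115/2954 = -121955775/2954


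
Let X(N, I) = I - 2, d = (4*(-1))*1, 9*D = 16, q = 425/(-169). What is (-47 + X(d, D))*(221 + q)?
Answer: -5230900/507 ≈ -10317.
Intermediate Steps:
q = -425/169 (q = 425*(-1/169) = -425/169 ≈ -2.5148)
D = 16/9 (D = (⅑)*16 = 16/9 ≈ 1.7778)
d = -4 (d = -4*1 = -4)
X(N, I) = -2 + I
(-47 + X(d, D))*(221 + q) = (-47 + (-2 + 16/9))*(221 - 425/169) = (-47 - 2/9)*(36924/169) = -425/9*36924/169 = -5230900/507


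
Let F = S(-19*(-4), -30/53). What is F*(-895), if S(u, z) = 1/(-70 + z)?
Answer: 9487/748 ≈ 12.683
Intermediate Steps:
F = -53/3740 (F = 1/(-70 - 30/53) = 1/(-3740/53) = -53/3740 ≈ -0.014171)
F*(-895) = -53/3740*(-895) = 9487/748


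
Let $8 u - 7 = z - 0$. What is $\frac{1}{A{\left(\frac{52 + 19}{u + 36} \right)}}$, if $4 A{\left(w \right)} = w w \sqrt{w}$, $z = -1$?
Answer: $\frac{151263 \sqrt{213}}{2863288} \approx 0.77101$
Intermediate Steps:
$u = \frac{3}{4}$ ($u = \frac{7}{8} + \frac{-1 - 0}{8} = \frac{7}{8} + \frac{-1 + 0}{8} = \frac{7}{8} + \frac{1}{8} \left(-1\right) = \frac{7}{8} - \frac{1}{8} = \frac{3}{4} \approx 0.75$)
$A{\left(w \right)} = \frac{w^{\frac{5}{2}}}{4}$ ($A{\left(w \right)} = \frac{w w \sqrt{w}}{4} = \frac{w w^{\frac{3}{2}}}{4} = \frac{w^{\frac{5}{2}}}{4}$)
$\frac{1}{A{\left(\frac{52 + 19}{u + 36} \right)}} = \frac{1}{\frac{1}{4} \left(\frac{52 + 19}{\frac{3}{4} + 36}\right)^{\frac{5}{2}}} = \frac{1}{\frac{1}{4} \left(\frac{71}{\frac{147}{4}}\right)^{\frac{5}{2}}} = \frac{1}{\frac{1}{4} \left(71 \cdot \frac{4}{147}\right)^{\frac{5}{2}}} = \frac{1}{\frac{1}{4} \left(\frac{284}{147}\right)^{\frac{5}{2}}} = \frac{1}{\frac{1}{4} \frac{161312 \sqrt{213}}{453789}} = \frac{1}{\frac{40328}{453789} \sqrt{213}} = \frac{151263 \sqrt{213}}{2863288}$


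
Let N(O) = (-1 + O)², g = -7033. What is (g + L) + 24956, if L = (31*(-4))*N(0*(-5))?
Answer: 17799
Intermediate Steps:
L = -124 (L = (31*(-4))*(-1 + 0*(-5))² = -124*(-1 + 0)² = -124*(-1)² = -124*1 = -124)
(g + L) + 24956 = (-7033 - 124) + 24956 = -7157 + 24956 = 17799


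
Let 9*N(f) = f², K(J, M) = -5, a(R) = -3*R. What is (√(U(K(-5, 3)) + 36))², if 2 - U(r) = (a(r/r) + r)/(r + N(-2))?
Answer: 1486/41 ≈ 36.244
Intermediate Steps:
N(f) = f²/9
U(r) = 2 - (-3 + r)/(4/9 + r) (U(r) = 2 - (-3*r/r + r)/(r + (⅑)*(-2)²) = 2 - (-3*1 + r)/(r + (⅑)*4) = 2 - (-3 + r)/(r + 4/9) = 2 - (-3 + r)/(4/9 + r))
(√(U(K(-5, 3)) + 36))² = (√((35 + 9*(-5))/(4 + 9*(-5)) + 36))² = (√((35 - 45)/(4 - 45) + 36))² = (√(-10/(-41) + 36))² = (√(-1/41*(-10) + 36))² = (√(10/41 + 36))² = (√(1486/41))² = (√60926/41)² = 1486/41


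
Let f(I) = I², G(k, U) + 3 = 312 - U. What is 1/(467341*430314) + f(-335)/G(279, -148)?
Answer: 22568826267680107/91904242408818 ≈ 245.57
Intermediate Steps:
G(k, U) = 309 - U (G(k, U) = -3 + (312 - U) = 309 - U)
1/(467341*430314) + f(-335)/G(279, -148) = 1/(467341*430314) + (-335)²/(309 - 1*(-148)) = (1/467341)*(1/430314) + 112225/(309 + 148) = 1/201103375074 + 112225/457 = 22568826267680107/91904242408818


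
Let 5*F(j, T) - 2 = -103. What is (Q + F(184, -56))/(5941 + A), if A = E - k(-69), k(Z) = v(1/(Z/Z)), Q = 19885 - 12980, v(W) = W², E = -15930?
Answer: -17212/24975 ≈ -0.68917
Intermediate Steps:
F(j, T) = -101/5 (F(j, T) = ⅖ + (⅕)*(-103) = ⅖ - 103/5 = -101/5)
Q = 6905
k(Z) = 1 (k(Z) = (1/(Z/Z))² = (1/1)² = 1² = 1)
A = -15931 (A = -15930 - 1*1 = -15930 - 1 = -15931)
(Q + F(184, -56))/(5941 + A) = (6905 - 101/5)/(5941 - 15931) = (34424/5)/(-9990) = (34424/5)*(-1/9990) = -17212/24975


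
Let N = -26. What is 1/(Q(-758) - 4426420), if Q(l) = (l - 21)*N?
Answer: -1/4406166 ≈ -2.2695e-7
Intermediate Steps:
Q(l) = 546 - 26*l (Q(l) = (l - 21)*(-26) = (-21 + l)*(-26) = 546 - 26*l)
1/(Q(-758) - 4426420) = 1/((546 - 26*(-758)) - 4426420) = 1/((546 + 19708) - 4426420) = 1/(20254 - 4426420) = 1/(-4406166) = -1/4406166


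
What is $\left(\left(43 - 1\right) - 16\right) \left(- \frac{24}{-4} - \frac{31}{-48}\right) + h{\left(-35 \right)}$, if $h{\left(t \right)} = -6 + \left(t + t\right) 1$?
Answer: $\frac{2323}{24} \approx 96.792$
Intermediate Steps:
$h{\left(t \right)} = -6 + 2 t$ ($h{\left(t \right)} = -6 + 2 t 1 = -6 + 2 t$)
$\left(\left(43 - 1\right) - 16\right) \left(- \frac{24}{-4} - \frac{31}{-48}\right) + h{\left(-35 \right)} = \left(\left(43 - 1\right) - 16\right) \left(- \frac{24}{-4} - \frac{31}{-48}\right) + \left(-6 + 2 \left(-35\right)\right) = \left(42 - 16\right) \left(\left(-24\right) \left(- \frac{1}{4}\right) - - \frac{31}{48}\right) - 76 = 26 \left(6 + \frac{31}{48}\right) - 76 = 26 \cdot \frac{319}{48} - 76 = \frac{4147}{24} - 76 = \frac{2323}{24}$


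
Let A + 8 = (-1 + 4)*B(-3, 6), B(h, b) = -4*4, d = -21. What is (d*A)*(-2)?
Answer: -2352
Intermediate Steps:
B(h, b) = -16
A = -56 (A = -8 + (-1 + 4)*(-16) = -8 + 3*(-16) = -8 - 48 = -56)
(d*A)*(-2) = -21*(-56)*(-2) = 1176*(-2) = -2352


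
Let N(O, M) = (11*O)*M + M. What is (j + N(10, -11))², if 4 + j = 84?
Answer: 1301881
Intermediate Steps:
j = 80 (j = -4 + 84 = 80)
N(O, M) = M + 11*M*O (N(O, M) = 11*M*O + M = M + 11*M*O)
(j + N(10, -11))² = (80 - 11*(1 + 11*10))² = (80 - 11*(1 + 110))² = (80 - 11*111)² = (80 - 1221)² = (-1141)² = 1301881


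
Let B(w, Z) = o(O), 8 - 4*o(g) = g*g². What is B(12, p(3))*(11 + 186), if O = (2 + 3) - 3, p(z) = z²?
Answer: 0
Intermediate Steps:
O = 2 (O = 5 - 3 = 2)
o(g) = 2 - g³/4 (o(g) = 2 - g*g²/4 = 2 - g³/4)
B(w, Z) = 0 (B(w, Z) = 2 - ¼*2³ = 2 - ¼*8 = 2 - 2 = 0)
B(12, p(3))*(11 + 186) = 0*(11 + 186) = 0*197 = 0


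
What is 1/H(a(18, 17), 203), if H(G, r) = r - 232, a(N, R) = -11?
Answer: -1/29 ≈ -0.034483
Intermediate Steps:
H(G, r) = -232 + r
1/H(a(18, 17), 203) = 1/(-232 + 203) = 1/(-29) = -1/29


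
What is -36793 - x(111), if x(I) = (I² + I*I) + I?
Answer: -61546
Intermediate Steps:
x(I) = I + 2*I² (x(I) = (I² + I²) + I = 2*I² + I = I + 2*I²)
-36793 - x(111) = -36793 - 111*(1 + 2*111) = -36793 - 111*(1 + 222) = -36793 - 111*223 = -36793 - 1*24753 = -36793 - 24753 = -61546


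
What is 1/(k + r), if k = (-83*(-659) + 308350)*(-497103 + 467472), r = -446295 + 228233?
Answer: -1/10757663719 ≈ -9.2957e-11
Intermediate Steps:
r = -218062
k = -10757445657 (k = (54697 + 308350)*(-29631) = 363047*(-29631) = -10757445657)
1/(k + r) = 1/(-10757445657 - 218062) = 1/(-10757663719) = -1/10757663719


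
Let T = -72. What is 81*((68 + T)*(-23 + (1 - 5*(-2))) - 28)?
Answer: 1620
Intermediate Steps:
81*((68 + T)*(-23 + (1 - 5*(-2))) - 28) = 81*((68 - 72)*(-23 + (1 - 5*(-2))) - 28) = 81*(-4*(-23 + (1 + 10)) - 28) = 81*(-4*(-23 + 11) - 28) = 81*(-4*(-12) - 28) = 81*(48 - 28) = 81*20 = 1620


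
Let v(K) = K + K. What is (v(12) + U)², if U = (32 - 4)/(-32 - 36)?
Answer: 160801/289 ≈ 556.40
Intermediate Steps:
v(K) = 2*K
U = -7/17 (U = 28/(-68) = 28*(-1/68) = -7/17 ≈ -0.41176)
(v(12) + U)² = (2*12 - 7/17)² = (24 - 7/17)² = (401/17)² = 160801/289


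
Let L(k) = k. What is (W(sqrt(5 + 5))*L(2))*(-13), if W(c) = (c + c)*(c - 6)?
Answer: -520 + 312*sqrt(10) ≈ 466.63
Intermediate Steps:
W(c) = 2*c*(-6 + c) (W(c) = (2*c)*(-6 + c) = 2*c*(-6 + c))
(W(sqrt(5 + 5))*L(2))*(-13) = ((2*sqrt(5 + 5)*(-6 + sqrt(5 + 5)))*2)*(-13) = ((2*sqrt(10)*(-6 + sqrt(10)))*2)*(-13) = (4*sqrt(10)*(-6 + sqrt(10)))*(-13) = -52*sqrt(10)*(-6 + sqrt(10))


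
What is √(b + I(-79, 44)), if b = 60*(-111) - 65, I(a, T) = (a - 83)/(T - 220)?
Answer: I*√13017818/44 ≈ 82.0*I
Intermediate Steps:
I(a, T) = (-83 + a)/(-220 + T)
b = -6725 (b = -6660 - 65 = -6725)
√(b + I(-79, 44)) = √(-6725 + (-83 - 79)/(-220 + 44)) = √(-6725 - 162/(-176)) = √(-6725 - 1/176*(-162)) = √(-6725 + 81/88) = √(-591719/88) = I*√13017818/44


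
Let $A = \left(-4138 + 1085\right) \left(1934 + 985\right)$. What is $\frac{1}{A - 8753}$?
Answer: $- \frac{1}{8920460} \approx -1.121 \cdot 10^{-7}$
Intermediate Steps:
$A = -8911707$ ($A = \left(-3053\right) 2919 = -8911707$)
$\frac{1}{A - 8753} = \frac{1}{-8911707 - 8753} = \frac{1}{-8920460} = - \frac{1}{8920460}$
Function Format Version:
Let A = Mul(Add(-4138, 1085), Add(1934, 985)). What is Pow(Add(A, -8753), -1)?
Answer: Rational(-1, 8920460) ≈ -1.1210e-7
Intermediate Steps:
A = -8911707 (A = Mul(-3053, 2919) = -8911707)
Pow(Add(A, -8753), -1) = Pow(Add(-8911707, -8753), -1) = Pow(-8920460, -1) = Rational(-1, 8920460)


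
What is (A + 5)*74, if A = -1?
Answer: 296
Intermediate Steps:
(A + 5)*74 = (-1 + 5)*74 = 4*74 = 296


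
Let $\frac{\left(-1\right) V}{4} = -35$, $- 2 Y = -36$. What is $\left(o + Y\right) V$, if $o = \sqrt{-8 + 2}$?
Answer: $2520 + 140 i \sqrt{6} \approx 2520.0 + 342.93 i$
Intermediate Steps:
$Y = 18$ ($Y = \left(- \frac{1}{2}\right) \left(-36\right) = 18$)
$o = i \sqrt{6}$ ($o = \sqrt{-6} = i \sqrt{6} \approx 2.4495 i$)
$V = 140$ ($V = \left(-4\right) \left(-35\right) = 140$)
$\left(o + Y\right) V = \left(i \sqrt{6} + 18\right) 140 = \left(18 + i \sqrt{6}\right) 140 = 2520 + 140 i \sqrt{6}$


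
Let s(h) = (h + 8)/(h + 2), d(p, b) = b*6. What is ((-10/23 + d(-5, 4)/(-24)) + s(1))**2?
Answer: 1296/529 ≈ 2.4499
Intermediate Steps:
d(p, b) = 6*b
s(h) = (8 + h)/(2 + h)
((-10/23 + d(-5, 4)/(-24)) + s(1))**2 = ((-10/23 + (6*4)/(-24)) + (8 + 1)/(2 + 1))**2 = ((-10*1/23 + 24*(-1/24)) + 9/3)**2 = ((-10/23 - 1) + (1/3)*9)**2 = (-33/23 + 3)**2 = (36/23)**2 = 1296/529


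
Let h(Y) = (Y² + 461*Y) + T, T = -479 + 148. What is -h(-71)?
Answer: 28021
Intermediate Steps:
T = -331
h(Y) = -331 + Y² + 461*Y (h(Y) = (Y² + 461*Y) - 331 = -331 + Y² + 461*Y)
-h(-71) = -(-331 + (-71)² + 461*(-71)) = -(-331 + 5041 - 32731) = -1*(-28021) = 28021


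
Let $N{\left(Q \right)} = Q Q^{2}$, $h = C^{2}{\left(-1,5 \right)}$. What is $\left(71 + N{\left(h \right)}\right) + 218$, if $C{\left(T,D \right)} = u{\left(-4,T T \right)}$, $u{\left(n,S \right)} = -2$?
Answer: $353$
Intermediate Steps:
$C{\left(T,D \right)} = -2$
$h = 4$ ($h = \left(-2\right)^{2} = 4$)
$N{\left(Q \right)} = Q^{3}$
$\left(71 + N{\left(h \right)}\right) + 218 = \left(71 + 4^{3}\right) + 218 = \left(71 + 64\right) + 218 = 135 + 218 = 353$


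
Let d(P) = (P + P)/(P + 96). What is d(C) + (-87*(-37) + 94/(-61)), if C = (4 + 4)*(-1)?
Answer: 2158793/671 ≈ 3217.3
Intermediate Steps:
C = -8 (C = 8*(-1) = -8)
d(P) = 2*P/(96 + P) (d(P) = (2*P)/(96 + P) = 2*P/(96 + P))
d(C) + (-87*(-37) + 94/(-61)) = 2*(-8)/(96 - 8) + (-87*(-37) + 94/(-61)) = 2*(-8)/88 + (3219 + 94*(-1/61)) = 2*(-8)*(1/88) + (3219 - 94/61) = -2/11 + 196265/61 = 2158793/671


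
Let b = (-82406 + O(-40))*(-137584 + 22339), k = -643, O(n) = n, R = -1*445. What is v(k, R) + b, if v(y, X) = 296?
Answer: 9501489566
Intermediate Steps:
R = -445
b = 9501489270 (b = (-82406 - 40)*(-137584 + 22339) = -82446*(-115245) = 9501489270)
v(k, R) + b = 296 + 9501489270 = 9501489566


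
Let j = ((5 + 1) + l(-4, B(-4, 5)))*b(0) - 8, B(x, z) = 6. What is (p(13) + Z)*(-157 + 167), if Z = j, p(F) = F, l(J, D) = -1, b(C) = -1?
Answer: 0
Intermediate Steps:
j = -13 (j = ((5 + 1) - 1)*(-1) - 8 = (6 - 1)*(-1) - 8 = 5*(-1) - 8 = -5 - 8 = -13)
Z = -13
(p(13) + Z)*(-157 + 167) = (13 - 13)*(-157 + 167) = 0*10 = 0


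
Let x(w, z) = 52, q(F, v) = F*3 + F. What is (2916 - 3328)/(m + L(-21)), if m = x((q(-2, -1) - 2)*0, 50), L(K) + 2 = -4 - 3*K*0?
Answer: -206/23 ≈ -8.9565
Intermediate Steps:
q(F, v) = 4*F (q(F, v) = 3*F + F = 4*F)
L(K) = -6 (L(K) = -2 + (-4 - 3*K*0) = -2 + (-4 - 3*0) = -2 + (-4 + 0) = -2 - 4 = -6)
m = 52
(2916 - 3328)/(m + L(-21)) = (2916 - 3328)/(52 - 6) = -412/46 = -412*1/46 = -206/23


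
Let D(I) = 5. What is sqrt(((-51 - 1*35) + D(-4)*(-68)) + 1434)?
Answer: 12*sqrt(7) ≈ 31.749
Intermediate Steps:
sqrt(((-51 - 1*35) + D(-4)*(-68)) + 1434) = sqrt(((-51 - 1*35) + 5*(-68)) + 1434) = sqrt(((-51 - 35) - 340) + 1434) = sqrt((-86 - 340) + 1434) = sqrt(-426 + 1434) = sqrt(1008) = 12*sqrt(7)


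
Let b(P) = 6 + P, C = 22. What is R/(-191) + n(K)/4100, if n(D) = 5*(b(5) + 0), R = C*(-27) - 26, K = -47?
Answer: 510501/156620 ≈ 3.2595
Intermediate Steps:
R = -620 (R = 22*(-27) - 26 = -594 - 26 = -620)
n(D) = 55 (n(D) = 5*((6 + 5) + 0) = 5*(11 + 0) = 5*11 = 55)
R/(-191) + n(K)/4100 = -620/(-191) + 55/4100 = -620*(-1/191) + 55*(1/4100) = 620/191 + 11/820 = 510501/156620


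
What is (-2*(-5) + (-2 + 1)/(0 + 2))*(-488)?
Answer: -4636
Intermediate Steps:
(-2*(-5) + (-2 + 1)/(0 + 2))*(-488) = (10 - 1/2)*(-488) = (10 - 1*½)*(-488) = (10 - ½)*(-488) = (19/2)*(-488) = -4636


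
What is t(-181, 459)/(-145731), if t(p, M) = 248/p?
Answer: 8/850881 ≈ 9.4020e-6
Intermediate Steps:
t(-181, 459)/(-145731) = (248/(-181))/(-145731) = (248*(-1/181))*(-1/145731) = -248/181*(-1/145731) = 8/850881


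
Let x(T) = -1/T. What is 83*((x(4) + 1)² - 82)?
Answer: -108149/16 ≈ -6759.3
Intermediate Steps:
83*((x(4) + 1)² - 82) = 83*((-1/4 + 1)² - 82) = 83*((-1*¼ + 1)² - 82) = 83*((-¼ + 1)² - 82) = 83*((¾)² - 82) = 83*(9/16 - 82) = 83*(-1303/16) = -108149/16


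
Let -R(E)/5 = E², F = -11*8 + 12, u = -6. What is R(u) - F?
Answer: -104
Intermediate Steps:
F = -76 (F = -88 + 12 = -76)
R(E) = -5*E²
R(u) - F = -5*(-6)² - 1*(-76) = -5*36 + 76 = -180 + 76 = -104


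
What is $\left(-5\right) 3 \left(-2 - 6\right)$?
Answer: $120$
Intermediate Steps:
$\left(-5\right) 3 \left(-2 - 6\right) = - 15 \left(-2 - 6\right) = \left(-15\right) \left(-8\right) = 120$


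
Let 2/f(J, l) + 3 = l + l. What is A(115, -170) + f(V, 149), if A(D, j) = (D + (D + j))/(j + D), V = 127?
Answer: -3518/3245 ≈ -1.0841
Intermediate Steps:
A(D, j) = (j + 2*D)/(D + j)
f(J, l) = 2/(-3 + 2*l) (f(J, l) = 2/(-3 + (l + l)) = 2/(-3 + 2*l))
A(115, -170) + f(V, 149) = (-170 + 2*115)/(115 - 170) + 2/(-3 + 2*149) = (-170 + 230)/(-55) + 2/(-3 + 298) = -1/55*60 + 2/295 = -12/11 + 2*(1/295) = -12/11 + 2/295 = -3518/3245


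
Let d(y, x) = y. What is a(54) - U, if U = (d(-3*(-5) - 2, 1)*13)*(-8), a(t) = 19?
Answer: 1371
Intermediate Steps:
U = -1352 (U = ((-3*(-5) - 2)*13)*(-8) = ((15 - 2)*13)*(-8) = (13*13)*(-8) = 169*(-8) = -1352)
a(54) - U = 19 - 1*(-1352) = 19 + 1352 = 1371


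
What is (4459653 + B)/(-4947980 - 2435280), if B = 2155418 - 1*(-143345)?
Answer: -1689604/1845815 ≈ -0.91537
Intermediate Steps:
B = 2298763 (B = 2155418 + 143345 = 2298763)
(4459653 + B)/(-4947980 - 2435280) = (4459653 + 2298763)/(-4947980 - 2435280) = 6758416/(-7383260) = 6758416*(-1/7383260) = -1689604/1845815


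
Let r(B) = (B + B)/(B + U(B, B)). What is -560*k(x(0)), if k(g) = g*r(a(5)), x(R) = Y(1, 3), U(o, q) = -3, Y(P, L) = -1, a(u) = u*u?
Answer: 14000/11 ≈ 1272.7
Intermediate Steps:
a(u) = u²
r(B) = 2*B/(-3 + B) (r(B) = (B + B)/(B - 3) = (2*B)/(-3 + B) = 2*B/(-3 + B))
x(R) = -1
k(g) = 25*g/11 (k(g) = g*(2*5²/(-3 + 5²)) = g*(2*25/(-3 + 25)) = g*(2*25/22) = g*(2*25*(1/22)) = g*(25/11) = 25*g/11)
-560*k(x(0)) = -14000*(-1)/11 = -560*(-25/11) = 14000/11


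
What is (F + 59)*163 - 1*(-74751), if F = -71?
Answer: 72795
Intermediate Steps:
(F + 59)*163 - 1*(-74751) = (-71 + 59)*163 - 1*(-74751) = -12*163 + 74751 = -1956 + 74751 = 72795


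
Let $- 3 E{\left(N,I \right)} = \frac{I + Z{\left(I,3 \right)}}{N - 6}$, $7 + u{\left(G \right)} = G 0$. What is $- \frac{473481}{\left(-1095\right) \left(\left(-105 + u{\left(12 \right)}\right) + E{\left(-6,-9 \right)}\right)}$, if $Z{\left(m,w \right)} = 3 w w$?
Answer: $- \frac{315654}{81395} \approx -3.8781$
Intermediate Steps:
$Z{\left(m,w \right)} = 3 w^{2}$
$u{\left(G \right)} = -7$ ($u{\left(G \right)} = -7 + G 0 = -7 + 0 = -7$)
$E{\left(N,I \right)} = - \frac{27 + I}{3 \left(-6 + N\right)}$ ($E{\left(N,I \right)} = - \frac{\left(I + 3 \cdot 3^{2}\right) \frac{1}{N - 6}}{3} = - \frac{\left(I + 3 \cdot 9\right) \frac{1}{-6 + N}}{3} = - \frac{\left(I + 27\right) \frac{1}{-6 + N}}{3} = - \frac{\left(27 + I\right) \frac{1}{-6 + N}}{3} = - \frac{\frac{1}{-6 + N} \left(27 + I\right)}{3} = - \frac{27 + I}{3 \left(-6 + N\right)}$)
$- \frac{473481}{\left(-1095\right) \left(\left(-105 + u{\left(12 \right)}\right) + E{\left(-6,-9 \right)}\right)} = - \frac{473481}{\left(-1095\right) \left(\left(-105 - 7\right) + \frac{-27 - -9}{3 \left(-6 - 6\right)}\right)} = - \frac{473481}{\left(-1095\right) \left(-112 + \frac{-27 + 9}{3 \left(-12\right)}\right)} = - \frac{473481}{\left(-1095\right) \left(-112 + \frac{1}{3} \left(- \frac{1}{12}\right) \left(-18\right)\right)} = - \frac{473481}{\left(-1095\right) \left(-112 + \frac{1}{2}\right)} = - \frac{473481}{\left(-1095\right) \left(- \frac{223}{2}\right)} = - \frac{473481}{\frac{244185}{2}} = \left(-473481\right) \frac{2}{244185} = - \frac{315654}{81395}$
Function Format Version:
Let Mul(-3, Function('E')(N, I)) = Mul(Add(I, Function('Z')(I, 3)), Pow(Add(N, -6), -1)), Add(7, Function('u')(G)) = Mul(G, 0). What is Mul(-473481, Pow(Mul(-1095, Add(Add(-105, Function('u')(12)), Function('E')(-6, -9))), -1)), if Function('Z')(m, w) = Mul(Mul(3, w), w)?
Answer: Rational(-315654, 81395) ≈ -3.8781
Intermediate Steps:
Function('Z')(m, w) = Mul(3, Pow(w, 2))
Function('u')(G) = -7 (Function('u')(G) = Add(-7, Mul(G, 0)) = Add(-7, 0) = -7)
Function('E')(N, I) = Mul(Rational(-1, 3), Pow(Add(-6, N), -1), Add(27, I)) (Function('E')(N, I) = Mul(Rational(-1, 3), Mul(Add(I, Mul(3, Pow(3, 2))), Pow(Add(N, -6), -1))) = Mul(Rational(-1, 3), Mul(Add(I, Mul(3, 9)), Pow(Add(-6, N), -1))) = Mul(Rational(-1, 3), Mul(Add(I, 27), Pow(Add(-6, N), -1))) = Mul(Rational(-1, 3), Mul(Add(27, I), Pow(Add(-6, N), -1))) = Mul(Rational(-1, 3), Mul(Pow(Add(-6, N), -1), Add(27, I))) = Mul(Rational(-1, 3), Pow(Add(-6, N), -1), Add(27, I)))
Mul(-473481, Pow(Mul(-1095, Add(Add(-105, Function('u')(12)), Function('E')(-6, -9))), -1)) = Mul(-473481, Pow(Mul(-1095, Add(Add(-105, -7), Mul(Rational(1, 3), Pow(Add(-6, -6), -1), Add(-27, Mul(-1, -9))))), -1)) = Mul(-473481, Pow(Mul(-1095, Add(-112, Mul(Rational(1, 3), Pow(-12, -1), Add(-27, 9)))), -1)) = Mul(-473481, Pow(Mul(-1095, Add(-112, Mul(Rational(1, 3), Rational(-1, 12), -18))), -1)) = Mul(-473481, Pow(Mul(-1095, Add(-112, Rational(1, 2))), -1)) = Mul(-473481, Pow(Mul(-1095, Rational(-223, 2)), -1)) = Mul(-473481, Pow(Rational(244185, 2), -1)) = Mul(-473481, Rational(2, 244185)) = Rational(-315654, 81395)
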